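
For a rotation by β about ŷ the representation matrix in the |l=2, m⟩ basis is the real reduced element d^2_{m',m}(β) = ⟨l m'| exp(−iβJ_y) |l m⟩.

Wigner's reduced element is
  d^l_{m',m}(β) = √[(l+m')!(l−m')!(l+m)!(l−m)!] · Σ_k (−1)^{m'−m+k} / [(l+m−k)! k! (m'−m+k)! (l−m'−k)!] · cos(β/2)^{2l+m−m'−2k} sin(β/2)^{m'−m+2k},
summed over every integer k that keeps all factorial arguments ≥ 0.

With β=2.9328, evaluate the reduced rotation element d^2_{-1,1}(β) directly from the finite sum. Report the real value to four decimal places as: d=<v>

d^2_{-1,1}(β=2.9328) via Wigner's sum:
c=cos(2.9328/2)=0.104207, s=sin(2.9328/2)=0.994556; N=√[1·6·6·1]=6.000000
Admissible k: 2..3 (factorial args all ≥0)
  k=2: (−1)^0·6.0000/(2)·0.1042^2·0.9946^2 = +0.032223
  k=3: (−1)^1·6.0000/(6)·0.1042^0·0.9946^4 = -0.978400
d^2_{-1,1}(2.9328) = +0.032223 -0.978400 = -0.946176

d=-0.9462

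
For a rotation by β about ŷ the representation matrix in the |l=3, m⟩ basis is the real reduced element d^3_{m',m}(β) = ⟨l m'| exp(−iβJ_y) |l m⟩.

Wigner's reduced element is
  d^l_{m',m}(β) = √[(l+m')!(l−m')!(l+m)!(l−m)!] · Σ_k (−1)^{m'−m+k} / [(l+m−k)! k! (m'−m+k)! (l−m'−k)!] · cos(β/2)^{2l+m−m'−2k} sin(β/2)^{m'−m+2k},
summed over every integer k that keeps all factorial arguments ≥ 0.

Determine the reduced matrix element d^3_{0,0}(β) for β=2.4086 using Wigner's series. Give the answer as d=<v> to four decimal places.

d=0.0886

d^3_{0,0}(β=2.4086) via Wigner's sum:
Half-angle: c=0.358347, s=0.933589. N=√(6·6·6·6)=36.000000
The bounds max(0,m−m')=0 and min(l+m,l−m')=3 give 4 terms
  k=0: (−1)^0·36.0000/(36)·0.3583^6·0.9336^0 = +0.002117
  k=1: (−1)^1·36.0000/(4)·0.3583^4·0.9336^2 = -0.129350
  k=2: (−1)^2·36.0000/(4)·0.3583^2·0.9336^4 = +0.877953
  k=3: (−1)^3·36.0000/(36)·0.3583^0·0.9336^6 = -0.662115
d^3_{0,0}(2.4086) = +0.002117 -0.129350 +0.877953 -0.662115 = +0.088606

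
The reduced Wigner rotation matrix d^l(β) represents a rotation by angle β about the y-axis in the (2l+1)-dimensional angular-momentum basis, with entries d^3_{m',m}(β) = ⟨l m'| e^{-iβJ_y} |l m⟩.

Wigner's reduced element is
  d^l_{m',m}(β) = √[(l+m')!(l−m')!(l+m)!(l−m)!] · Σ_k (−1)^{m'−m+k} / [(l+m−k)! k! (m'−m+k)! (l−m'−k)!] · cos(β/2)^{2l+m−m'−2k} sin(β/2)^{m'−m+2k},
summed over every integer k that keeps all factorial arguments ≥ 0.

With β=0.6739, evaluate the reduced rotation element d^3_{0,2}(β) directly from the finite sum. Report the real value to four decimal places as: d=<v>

d=0.4167

d^3_{0,2}(β=0.6739) via Wigner's sum:
c=cos(0.6739/2)=0.943767, s=sin(0.6739/2)=0.330610; N=√[6·6·120·1]=65.726707
The bounds max(0,m−m')=2 and min(l+m,l−m')=3 give 2 terms
  k=2: (−1)^0·65.7267/(12)·0.9438^4·0.3306^2 = +0.474955
  k=3: (−1)^1·65.7267/(12)·0.9438^2·0.3306^4 = -0.058285
d^3_{0,2}(0.6739) = +0.474955 -0.058285 = +0.416671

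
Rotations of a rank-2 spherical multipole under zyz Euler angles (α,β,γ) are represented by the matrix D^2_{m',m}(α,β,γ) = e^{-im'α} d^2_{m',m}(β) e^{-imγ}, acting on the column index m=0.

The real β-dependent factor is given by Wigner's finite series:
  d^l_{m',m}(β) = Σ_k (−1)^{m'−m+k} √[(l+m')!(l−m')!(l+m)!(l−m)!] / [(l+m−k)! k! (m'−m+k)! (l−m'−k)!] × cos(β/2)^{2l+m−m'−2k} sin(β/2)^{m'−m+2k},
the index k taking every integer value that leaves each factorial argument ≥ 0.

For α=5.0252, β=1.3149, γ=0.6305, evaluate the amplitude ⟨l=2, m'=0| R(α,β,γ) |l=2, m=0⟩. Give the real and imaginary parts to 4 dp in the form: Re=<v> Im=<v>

First d^2_{0,0}(β=1.3149), then the phase factors e^{-i(0)α} and e^{-i(0)γ}:
With c≡cos(β/2)=0.791553 and s≡sin(β/2)=0.611100, N=[2·2·2·2]^{1/2}=4.000000
k∈{0,1,2} keeps every argument non-negative
  k=0: (−1)^0·4.0000/(4)·0.7916^4·0.6111^0 = +0.392573
  k=1: (−1)^1·4.0000/(1)·0.7916^2·0.6111^2 = -0.935934
  k=2: (−1)^2·4.0000/(4)·0.7916^0·0.6111^4 = +0.139460
d^2_{0,0}(1.3149) = +0.392573 -0.935934 +0.139460 = -0.403901
D = (+1.000000+0.000000i)·(-0.403901)·(+1.000000+0.000000i) = -0.403901+0.000000i

Re=-0.4039 Im=0.0000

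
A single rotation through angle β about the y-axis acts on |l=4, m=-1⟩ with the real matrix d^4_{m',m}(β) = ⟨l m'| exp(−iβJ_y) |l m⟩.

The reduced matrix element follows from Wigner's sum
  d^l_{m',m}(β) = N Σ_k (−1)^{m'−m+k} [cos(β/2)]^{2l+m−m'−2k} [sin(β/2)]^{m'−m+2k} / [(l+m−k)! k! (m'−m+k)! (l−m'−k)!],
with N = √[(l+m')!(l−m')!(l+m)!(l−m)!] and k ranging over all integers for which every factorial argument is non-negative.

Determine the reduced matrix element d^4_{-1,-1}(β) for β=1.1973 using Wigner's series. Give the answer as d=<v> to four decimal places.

d=-0.1066

d^4_{-1,-1}(β=1.1973) via Wigner's sum:
c=cos(1.1973/2)=0.826097, s=sin(1.1973/2)=0.563528; N=√[6·120·6·120]=720.000000
The bounds max(0,m−m')=0 and min(l+m,l−m')=3 give 4 terms
  k=0: (−1)^0·720.0000/(720)·0.8261^8·0.5635^0 = +0.216895
  k=1: (−1)^1·720.0000/(48)·0.8261^6·0.5635^2 = -1.513940
  k=2: (−1)^2·720.0000/(24)·0.8261^4·0.5635^4 = +1.408987
  k=3: (−1)^3·720.0000/(72)·0.8261^2·0.5635^6 = -0.218552
d^4_{-1,-1}(1.1973) = +0.216895 -1.513940 +1.408987 -0.218552 = -0.106610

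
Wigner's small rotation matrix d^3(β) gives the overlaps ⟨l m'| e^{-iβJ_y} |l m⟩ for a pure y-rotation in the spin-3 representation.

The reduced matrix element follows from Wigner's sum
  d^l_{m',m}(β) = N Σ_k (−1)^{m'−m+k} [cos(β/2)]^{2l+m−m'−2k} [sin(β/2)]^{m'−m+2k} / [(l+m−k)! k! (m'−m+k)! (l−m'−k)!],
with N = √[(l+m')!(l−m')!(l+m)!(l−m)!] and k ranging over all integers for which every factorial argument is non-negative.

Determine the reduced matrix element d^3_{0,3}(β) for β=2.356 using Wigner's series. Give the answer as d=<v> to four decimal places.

d=0.1978

d^3_{0,3}(β=2.356) via Wigner's sum:
c=cos(2.356/2)=0.382773, s=sin(2.356/2)=0.923842; N=√[6·6·720·1]=160.996894
k∈{3} keeps every argument non-negative
  k=3: (−1)^0·160.9969/(36)·0.3828^3·0.9238^3 = +0.197758
d^3_{0,3}(2.356) = +0.197758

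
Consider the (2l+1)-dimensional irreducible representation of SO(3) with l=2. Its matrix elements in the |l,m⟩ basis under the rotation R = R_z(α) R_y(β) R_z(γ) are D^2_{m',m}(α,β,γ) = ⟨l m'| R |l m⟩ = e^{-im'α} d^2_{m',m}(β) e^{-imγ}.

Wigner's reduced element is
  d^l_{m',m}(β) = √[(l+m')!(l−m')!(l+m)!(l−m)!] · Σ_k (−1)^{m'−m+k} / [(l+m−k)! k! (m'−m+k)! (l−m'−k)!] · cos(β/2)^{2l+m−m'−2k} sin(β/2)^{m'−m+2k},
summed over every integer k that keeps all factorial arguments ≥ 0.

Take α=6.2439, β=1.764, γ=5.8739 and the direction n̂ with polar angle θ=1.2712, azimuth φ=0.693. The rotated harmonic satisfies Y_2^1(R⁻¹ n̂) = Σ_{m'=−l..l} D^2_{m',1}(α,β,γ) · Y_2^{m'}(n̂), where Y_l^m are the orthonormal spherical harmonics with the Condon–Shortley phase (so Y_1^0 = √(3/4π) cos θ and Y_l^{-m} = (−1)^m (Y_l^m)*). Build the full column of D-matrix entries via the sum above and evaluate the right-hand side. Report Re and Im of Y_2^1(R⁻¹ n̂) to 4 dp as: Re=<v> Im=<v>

Re=0.3193 Im=-0.2061

Need the full column D^2_{m',1} for m'=−2..2 at α=6.2439, β=1.764, γ=5.8739.
cos(β/2)=0.635608, sin(β/2)=0.772012
d^2_{-2,1}: single k=3 term ⇒ +0.584913;  D = +0.553217+0.189932i
d^2_{-1,1}: k∈[2..3] ⇒ +0.722351 -0.355218 = +0.367133;  D = +0.342288+0.132761i
d^2_{0,1}: k∈[1..2] ⇒ +0.485588 -0.716369 = -0.230781;  D = -0.211719-0.091840i
d^2_{1,1}: k∈[0..1] ⇒ +0.163214 -0.722351 = -0.559136;  D = -0.503820-0.242485i
d^2_{2,1}: single k=0 term ⇒ -0.396481;  D = -0.350228-0.185844i
Y_2^{m'}(θ=1.2712,φ=0.693) and Σ D·Y over m':
  (+0.5532+0.1899i)·(+0.0648-0.3466i)  (+0.3423+0.1328i)·(+0.1676-0.1392i)  (-0.2117-0.0918i)·(-0.2330+0.0000i)  (-0.5038-0.2425i)·(-0.1676-0.1392i)  (-0.3502-0.1858i)·(+0.0648+0.3466i)
Y_2^1(R⁻¹ n̂) = +0.319267-0.206123i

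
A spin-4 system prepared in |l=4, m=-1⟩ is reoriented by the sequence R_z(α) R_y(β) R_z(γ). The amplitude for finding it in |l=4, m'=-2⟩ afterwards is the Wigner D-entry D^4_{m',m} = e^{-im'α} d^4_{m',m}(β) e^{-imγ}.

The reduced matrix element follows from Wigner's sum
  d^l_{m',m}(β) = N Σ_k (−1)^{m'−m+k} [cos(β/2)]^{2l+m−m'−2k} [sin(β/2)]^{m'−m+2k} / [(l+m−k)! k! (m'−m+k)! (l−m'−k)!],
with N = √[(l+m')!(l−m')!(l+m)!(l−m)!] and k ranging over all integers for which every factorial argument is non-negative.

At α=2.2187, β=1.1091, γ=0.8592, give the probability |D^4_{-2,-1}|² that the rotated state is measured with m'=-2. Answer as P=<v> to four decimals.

P=0.0940

D^4_{-2,-1}(2.2187,1.1091,0.8592) = e^{-i·-2·2.2187}·d^4_{-2,-1}(1.1091)·e^{-i·-1·0.8592}. Compute d first:
Half-angle: c=0.850137, s=0.526561. N=√(2·720·6·120)=1018.233765
Admissible k: 1..3 (factorial args all ≥0)
  k=1: (−1)^0·1018.2338/(240)·0.8501^7·0.5266^1 = +0.716983
  k=2: (−1)^1·1018.2338/(48)·0.8501^5·0.5266^3 = -1.375301
  k=3: (−1)^2·1018.2338/(72)·0.8501^3·0.5266^5 = +0.351743
d^4_{-2,-1}(1.1091) = +0.716983 -1.375301 +0.351743 = -0.306575
|D^4_{-2,-1}|² = |d^4_{-2,-1}(β)|² = (-0.306575)² = 0.093988 (the z-rotation phases have unit modulus)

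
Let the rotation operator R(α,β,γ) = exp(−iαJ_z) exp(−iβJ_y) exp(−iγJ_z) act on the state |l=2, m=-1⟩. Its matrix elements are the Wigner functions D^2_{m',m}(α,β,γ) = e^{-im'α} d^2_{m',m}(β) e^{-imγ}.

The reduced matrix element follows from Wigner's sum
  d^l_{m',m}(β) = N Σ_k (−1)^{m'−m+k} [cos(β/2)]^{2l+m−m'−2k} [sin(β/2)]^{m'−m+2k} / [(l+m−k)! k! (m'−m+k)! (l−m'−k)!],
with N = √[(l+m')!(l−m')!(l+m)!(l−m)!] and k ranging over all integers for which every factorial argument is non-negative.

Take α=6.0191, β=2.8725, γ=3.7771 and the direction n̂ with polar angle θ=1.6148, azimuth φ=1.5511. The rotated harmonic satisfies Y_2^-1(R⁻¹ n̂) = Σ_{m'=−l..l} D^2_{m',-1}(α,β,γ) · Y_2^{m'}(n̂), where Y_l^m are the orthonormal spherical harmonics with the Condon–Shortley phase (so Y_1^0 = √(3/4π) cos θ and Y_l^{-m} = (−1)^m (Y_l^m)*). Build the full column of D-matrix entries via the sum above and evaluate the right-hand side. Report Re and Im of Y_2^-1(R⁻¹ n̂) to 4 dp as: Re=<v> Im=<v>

Need the full column D^2_{m',-1} for m'=−2..2 at α=6.0191, β=2.8725, γ=3.7771.
cos(β/2)=0.134141, sin(β/2)=0.990962
d^2_{-2,-1}: single k=1 term ⇒ +0.004784;  D = -0.004756-0.000512i
d^2_{-1,-1}: k∈[0..1] ⇒ +0.000324 -0.053010 = -0.052686;  D = +0.049094+0.019122i
d^2_{0,-1}: k∈[0..1] ⇒ -0.005859 +0.319748 = +0.313889;  D = -0.252609-0.186320i
d^2_{1,-1}: k∈[0..1] ⇒ +0.053010 -0.964336 = -0.911326;  D = +0.566780+0.713636i
d^2_{2,-1}: single k=0 term ⇒ -0.261073;  D = +0.103376+0.239734i
Y_2^{m'}(θ=1.6148,φ=1.5511) and Σ D·Y over m':
  (-0.0048-0.0005i)·(-0.3852-0.0152i)  (+0.0491+0.0191i)·(-0.0007+0.0339i)  (-0.2526-0.1863i)·(-0.3136+0.0000i)  (+0.5668+0.7136i)·(+0.0007+0.0339i)  (+0.1034+0.2397i)·(-0.3852+0.0152i)
Y_2^-1(R⁻¹ n̂) = +0.013043-0.010721i

Re=0.0130 Im=-0.0107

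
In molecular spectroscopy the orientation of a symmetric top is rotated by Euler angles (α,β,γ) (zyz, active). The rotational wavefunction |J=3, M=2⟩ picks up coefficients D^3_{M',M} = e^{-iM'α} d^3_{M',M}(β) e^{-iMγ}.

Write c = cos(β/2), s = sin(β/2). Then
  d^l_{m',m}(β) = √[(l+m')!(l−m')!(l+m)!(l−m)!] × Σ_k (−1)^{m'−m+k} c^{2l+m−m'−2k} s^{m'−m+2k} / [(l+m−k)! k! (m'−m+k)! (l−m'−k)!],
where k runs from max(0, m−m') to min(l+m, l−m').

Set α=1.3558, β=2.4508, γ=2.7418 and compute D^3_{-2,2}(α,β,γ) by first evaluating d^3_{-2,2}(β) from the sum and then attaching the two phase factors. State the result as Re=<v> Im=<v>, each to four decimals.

Re=0.2282 Im=0.0884

D^3_{-2,2}(1.3558,2.4508,2.7418) = e^{-i·-2·1.3558}·d^3_{-2,2}(2.4508)·e^{-i·2·2.7418}. Compute d first:
c=cos(2.4508/2)=0.338570, s=sin(2.4508/2)=0.940941; N=√[1·120·120·1]=120.000000
k∈{4,5} keeps every argument non-negative
  k=4: (−1)^0·120.0000/(24)·0.3386^2·0.9409^4 = +0.449279
  k=5: (−1)^1·120.0000/(120)·0.3386^0·0.9409^6 = -0.694025
d^3_{-2,2}(2.4508) = +0.449279 -0.694025 = -0.244746
D = (-0.908969+0.416864i)·(-0.244746)·(+0.697004+0.717067i) = +0.228220+0.088411i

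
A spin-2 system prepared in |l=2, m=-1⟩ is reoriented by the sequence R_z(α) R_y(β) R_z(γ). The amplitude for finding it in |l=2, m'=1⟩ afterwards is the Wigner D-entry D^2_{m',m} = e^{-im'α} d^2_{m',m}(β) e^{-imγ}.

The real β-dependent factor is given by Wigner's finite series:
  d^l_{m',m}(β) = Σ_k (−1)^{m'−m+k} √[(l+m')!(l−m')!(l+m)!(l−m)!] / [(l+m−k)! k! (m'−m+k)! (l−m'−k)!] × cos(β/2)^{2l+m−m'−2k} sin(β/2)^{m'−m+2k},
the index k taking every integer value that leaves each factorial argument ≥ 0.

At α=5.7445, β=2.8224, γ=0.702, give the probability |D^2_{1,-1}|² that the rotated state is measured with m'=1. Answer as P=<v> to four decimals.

First d^2_{1,-1}(β=2.8224), then the phase factors e^{-i(1)α} and e^{-i(-1)γ}:
Half-angle: c=0.158920, s=0.987292. N=√(6·1·1·6)=6.000000
k∈{0,1} keeps every argument non-negative
  k=0: (−1)^2·6.0000/(2)·0.1589^2·0.9873^2 = +0.073853
  k=1: (−1)^3·6.0000/(6)·0.1589^0·0.9873^4 = -0.950127
d^2_{1,-1}(2.8224) = +0.073853 -0.950127 = -0.876274
|D^2_{1,-1}|² = |d^2_{1,-1}(β)|² = (-0.876274)² = 0.767856 (the z-rotation phases have unit modulus)

P=0.7679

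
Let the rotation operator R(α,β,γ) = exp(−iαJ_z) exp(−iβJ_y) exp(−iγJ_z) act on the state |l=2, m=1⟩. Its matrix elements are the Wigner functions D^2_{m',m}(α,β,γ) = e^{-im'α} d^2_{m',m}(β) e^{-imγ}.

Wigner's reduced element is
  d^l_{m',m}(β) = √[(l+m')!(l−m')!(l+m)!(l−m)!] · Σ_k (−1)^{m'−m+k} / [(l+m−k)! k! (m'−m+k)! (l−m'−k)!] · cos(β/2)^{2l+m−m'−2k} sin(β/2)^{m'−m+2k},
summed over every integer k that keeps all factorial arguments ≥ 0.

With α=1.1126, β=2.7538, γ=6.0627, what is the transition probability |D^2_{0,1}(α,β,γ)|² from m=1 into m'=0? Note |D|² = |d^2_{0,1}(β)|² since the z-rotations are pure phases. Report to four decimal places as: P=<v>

Split into d^2_{0,1}(β=2.7538) × two z-phases.
Half-angle: c=0.192684, s=0.981261. N=√(2·2·6·1)=4.898979
Admissible k: 1..2 (factorial args all ≥0)
  k=1: (−1)^0·4.8990/(2)·0.1927^3·0.9813^1 = +0.017195
  k=2: (−1)^1·4.8990/(2)·0.1927^1·0.9813^3 = -0.445938
d^2_{0,1}(2.7538) = +0.017195 -0.445938 = -0.428743
|D^2_{0,1}|² = |d^2_{0,1}(β)|² = (-0.428743)² = 0.183820 (the z-rotation phases have unit modulus)

P=0.1838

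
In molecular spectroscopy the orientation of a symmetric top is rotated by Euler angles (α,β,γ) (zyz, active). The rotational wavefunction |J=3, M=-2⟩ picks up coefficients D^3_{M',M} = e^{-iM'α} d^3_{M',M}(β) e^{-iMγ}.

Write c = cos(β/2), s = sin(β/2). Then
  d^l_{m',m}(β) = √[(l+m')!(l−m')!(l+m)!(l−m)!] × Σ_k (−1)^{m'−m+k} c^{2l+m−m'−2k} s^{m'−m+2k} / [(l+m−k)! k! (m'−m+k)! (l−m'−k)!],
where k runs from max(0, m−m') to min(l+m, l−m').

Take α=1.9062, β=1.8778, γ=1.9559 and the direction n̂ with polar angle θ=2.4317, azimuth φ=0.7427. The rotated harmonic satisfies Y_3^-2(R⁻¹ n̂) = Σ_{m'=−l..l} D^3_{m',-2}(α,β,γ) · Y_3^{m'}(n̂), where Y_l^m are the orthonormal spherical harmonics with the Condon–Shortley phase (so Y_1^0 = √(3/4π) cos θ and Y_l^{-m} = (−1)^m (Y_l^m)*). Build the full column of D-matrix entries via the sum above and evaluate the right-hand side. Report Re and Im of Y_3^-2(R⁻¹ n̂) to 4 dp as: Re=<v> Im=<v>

Need the full column D^3_{m',-2} for m'=−3..3 at α=1.9062, β=1.8778, γ=1.9559.
cos(β/2)=0.590676, sin(β/2)=0.806909
d^3_{-3,-2}: single k=1 term ⇒ +0.142117;  D = -0.139123-0.029017i
d^3_{-2,-2}: k∈[0..1] ⇒ +0.042471 -0.396293 = -0.353821;  D = -0.045791-0.350846i
d^3_{-1,-2}: k∈[0..1] ⇒ -0.183473 +0.684780 = +0.501308;  D = +0.448038-0.224881i
d^3_{0,-2}: k∈[0..1] ⇒ +0.434117 -0.810135 = -0.376018;  D = +0.269893+0.261815i
d^3_{1,-2}: k∈[0..1] ⇒ -0.684780 +0.638957 = -0.045823;  D = +0.019302-0.041560i
d^3_{2,-2}: k∈[0..1] ⇒ +0.739548 -0.276024 = +0.463524;  D = +0.461236+0.045998i
d^3_{3,-2}: single k=0 term ⇒ -0.494934;  D = +0.115725+0.481215i
Y_3^{m'}(θ=2.4317,φ=0.7427) and Σ D·Y over m':
  (-0.1391-0.0290i)·(-0.0706-0.0914i)  (-0.0458-0.3508i)·(-0.0281+0.3281i)  (+0.4480-0.2249i)·(+0.2911-0.2672i)  (+0.2699+0.2618i)·(+0.0351+0.0000i)  (+0.0193-0.0416i)·(-0.2911-0.2672i)  (+0.4612+0.0460i)·(-0.0281-0.3281i)  (+0.1157+0.4812i)·(+0.0706-0.0914i)
Y_3^-2(R⁻¹ n̂) = +0.240919-0.288698i

Re=0.2409 Im=-0.2887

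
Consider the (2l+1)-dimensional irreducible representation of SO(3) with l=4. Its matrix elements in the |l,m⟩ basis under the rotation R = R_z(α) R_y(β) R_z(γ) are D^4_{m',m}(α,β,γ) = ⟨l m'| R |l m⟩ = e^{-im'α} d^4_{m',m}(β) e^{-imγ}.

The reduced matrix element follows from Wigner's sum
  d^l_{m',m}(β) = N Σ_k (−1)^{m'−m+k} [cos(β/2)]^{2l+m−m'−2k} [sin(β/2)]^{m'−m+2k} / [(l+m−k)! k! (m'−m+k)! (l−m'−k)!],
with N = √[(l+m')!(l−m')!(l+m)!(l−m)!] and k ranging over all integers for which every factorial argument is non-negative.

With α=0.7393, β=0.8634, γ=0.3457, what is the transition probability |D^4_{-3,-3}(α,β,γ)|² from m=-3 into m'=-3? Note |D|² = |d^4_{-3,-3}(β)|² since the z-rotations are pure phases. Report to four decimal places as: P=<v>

First d^4_{-3,-3}(β=0.8634), then the phase factors e^{-i(-3)α} and e^{-i(-3)γ}:
With c≡cos(β/2)=0.908256 and s≡sin(β/2)=0.418415, N=[1·5040·1·5040]^{1/2}=5040.000000
The bounds max(0,m−m')=0 and min(l+m,l−m')=1 give 2 terms
  k=0: (−1)^0·5040.0000/(5040)·0.9083^8·0.4184^0 = +0.463090
  k=1: (−1)^1·5040.0000/(720)·0.9083^6·0.4184^2 = -0.687959
d^4_{-3,-3}(0.8634) = +0.463090 -0.687959 = -0.224869
|D^4_{-3,-3}|² = |d^4_{-3,-3}(β)|² = (-0.224869)² = 0.050566 (the z-rotation phases have unit modulus)

P=0.0506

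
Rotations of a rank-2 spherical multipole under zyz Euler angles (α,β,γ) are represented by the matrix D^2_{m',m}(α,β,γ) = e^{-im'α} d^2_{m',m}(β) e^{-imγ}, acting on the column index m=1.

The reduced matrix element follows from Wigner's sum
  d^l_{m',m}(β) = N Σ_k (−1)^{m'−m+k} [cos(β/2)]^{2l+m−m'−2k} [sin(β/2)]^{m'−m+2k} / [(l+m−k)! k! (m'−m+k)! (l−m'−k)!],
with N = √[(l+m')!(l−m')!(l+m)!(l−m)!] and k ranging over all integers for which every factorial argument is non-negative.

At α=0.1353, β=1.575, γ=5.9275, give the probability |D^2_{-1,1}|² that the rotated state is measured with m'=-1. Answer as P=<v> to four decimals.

D^2_{-1,1}(0.1353,1.575,5.9275) = e^{-i·-1·0.1353}·d^2_{-1,1}(1.575)·e^{-i·1·5.9275}. Compute d first:
Half-angle: c=0.705619, s=0.708591. N=√(1·6·6·1)=6.000000
k: max(0,(1)−(-1))=2 … min(2+(1),2−(-1))=3
  k=2: (−1)^0·6.0000/(2)·0.7056^2·0.7086^2 = +0.749987
  k=3: (−1)^1·6.0000/(6)·0.7056^0·0.7086^4 = -0.252106
d^2_{-1,1}(1.575) = +0.749987 -0.252106 = +0.497880
|D^2_{-1,1}|² = |d^2_{-1,1}(β)|² = (+0.497880)² = 0.247885 (the z-rotation phases have unit modulus)

P=0.2479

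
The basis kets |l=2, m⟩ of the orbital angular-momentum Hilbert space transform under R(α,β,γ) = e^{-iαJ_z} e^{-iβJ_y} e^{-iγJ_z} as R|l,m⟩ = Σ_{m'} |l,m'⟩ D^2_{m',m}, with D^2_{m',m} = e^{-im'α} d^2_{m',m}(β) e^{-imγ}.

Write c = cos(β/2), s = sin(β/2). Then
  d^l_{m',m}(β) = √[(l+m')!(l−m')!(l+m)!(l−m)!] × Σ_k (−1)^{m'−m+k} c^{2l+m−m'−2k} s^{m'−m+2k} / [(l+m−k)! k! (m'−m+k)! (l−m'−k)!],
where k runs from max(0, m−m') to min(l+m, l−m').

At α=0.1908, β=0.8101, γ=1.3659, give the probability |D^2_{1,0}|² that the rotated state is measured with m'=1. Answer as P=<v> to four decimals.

First d^2_{1,0}(β=0.8101), then the phase factors e^{-i(1)α} and e^{-i(0)γ}:
With c≡cos(β/2)=0.919083 and s≡sin(β/2)=0.394065, N=[6·1·2·2]^{1/2}=4.898979
k: max(0,(0)−(1))=0 … min(2+(0),2−(1))=1
  k=0: (−1)^1·4.8990/(2)·0.9191^3·0.3941^1 = -0.749388
  k=1: (−1)^2·4.8990/(2)·0.9191^1·0.3941^3 = +0.137763
d^2_{1,0}(0.8101) = -0.749388 +0.137763 = -0.611625
|D^2_{1,0}|² = |d^2_{1,0}(β)|² = (-0.611625)² = 0.374085 (the z-rotation phases have unit modulus)

P=0.3741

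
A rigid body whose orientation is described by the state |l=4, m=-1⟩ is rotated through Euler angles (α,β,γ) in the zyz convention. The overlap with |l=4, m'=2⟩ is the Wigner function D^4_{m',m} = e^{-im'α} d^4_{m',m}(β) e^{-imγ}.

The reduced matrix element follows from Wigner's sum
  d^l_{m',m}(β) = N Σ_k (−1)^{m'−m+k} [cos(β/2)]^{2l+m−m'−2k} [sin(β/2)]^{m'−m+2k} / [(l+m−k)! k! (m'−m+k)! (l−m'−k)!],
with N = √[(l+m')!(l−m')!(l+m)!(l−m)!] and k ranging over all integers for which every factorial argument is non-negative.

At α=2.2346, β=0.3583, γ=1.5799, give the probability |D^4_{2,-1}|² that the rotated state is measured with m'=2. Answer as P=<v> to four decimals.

P=0.0049

Split into d^4_{2,-1}(β=0.3583) × two z-phases.
c=cos(0.3583/2)=0.983996, s=sin(0.3583/2)=0.178193; N=√[720·2·6·120]=1018.233765
Admissible k: 0..2 (factorial args all ≥0)
  k=0: (−1)^3·1018.2338/(72)·0.9840^5·0.1782^3 = -0.073817
  k=1: (−1)^4·1018.2338/(48)·0.9840^3·0.1782^5 = +0.003631
  k=2: (−1)^5·1018.2338/(240)·0.9840^1·0.1782^7 = -0.000024
d^4_{2,-1}(0.3583) = -0.073817 +0.003631 -0.000024 = -0.070209
|D^4_{2,-1}|² = |d^4_{2,-1}(β)|² = (-0.070209)² = 0.004929 (the z-rotation phases have unit modulus)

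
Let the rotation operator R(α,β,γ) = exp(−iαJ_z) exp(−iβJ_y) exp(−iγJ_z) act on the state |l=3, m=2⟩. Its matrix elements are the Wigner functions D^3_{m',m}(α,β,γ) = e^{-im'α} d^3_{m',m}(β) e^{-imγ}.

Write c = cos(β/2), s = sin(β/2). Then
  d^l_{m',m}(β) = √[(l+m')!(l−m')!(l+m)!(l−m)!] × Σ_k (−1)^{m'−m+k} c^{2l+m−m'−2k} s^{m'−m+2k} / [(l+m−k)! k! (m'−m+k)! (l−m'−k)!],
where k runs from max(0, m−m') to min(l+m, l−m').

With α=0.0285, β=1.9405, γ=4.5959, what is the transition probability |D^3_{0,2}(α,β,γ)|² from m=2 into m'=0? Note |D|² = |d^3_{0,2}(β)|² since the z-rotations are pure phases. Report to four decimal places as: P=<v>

P=0.1851

First d^3_{0,2}(β=1.9405), then the phase factors e^{-i(0)α} and e^{-i(2)γ}:
With c≡cos(β/2)=0.565093 and s≡sin(β/2)=0.825027, N=[6·6·120·1]^{1/2}=65.726707
k∈{2,3} keeps every argument non-negative
  k=2: (−1)^0·65.7267/(12)·0.5651^4·0.8250^2 = +0.380170
  k=3: (−1)^1·65.7267/(12)·0.5651^2·0.8250^4 = -0.810352
d^3_{0,2}(1.9405) = +0.380170 -0.810352 = -0.430182
|D^3_{0,2}|² = |d^3_{0,2}(β)|² = (-0.430182)² = 0.185057 (the z-rotation phases have unit modulus)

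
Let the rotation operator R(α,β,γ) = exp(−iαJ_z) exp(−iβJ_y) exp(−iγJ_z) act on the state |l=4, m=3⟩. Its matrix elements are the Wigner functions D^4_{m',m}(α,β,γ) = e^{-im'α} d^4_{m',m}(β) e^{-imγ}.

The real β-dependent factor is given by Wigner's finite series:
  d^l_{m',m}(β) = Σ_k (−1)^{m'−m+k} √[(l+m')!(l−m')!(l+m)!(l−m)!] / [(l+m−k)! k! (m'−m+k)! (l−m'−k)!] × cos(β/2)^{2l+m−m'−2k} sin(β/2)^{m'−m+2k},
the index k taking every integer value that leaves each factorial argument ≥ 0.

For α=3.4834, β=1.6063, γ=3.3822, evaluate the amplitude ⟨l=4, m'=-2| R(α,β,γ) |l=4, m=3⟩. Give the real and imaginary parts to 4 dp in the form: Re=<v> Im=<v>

Re=-0.4653 Im=0.0178

D^4_{-2,3}(3.4834,1.6063,3.3822) = e^{-i·-2·3.4834}·d^4_{-2,3}(1.6063)·e^{-i·3·3.3822}. Compute d first:
c=cos(1.6063/2)=0.694444, s=sin(1.6063/2)=0.719547; N=√[2·720·5040·1]=2693.993318
Admissible k: 5..6 (factorial args all ≥0)
  k=5: (−1)^0·2693.9933/(240)·0.6944^3·0.7195^5 = +0.725091
  k=6: (−1)^1·2693.9933/(720)·0.6944^1·0.7195^7 = -0.259487
d^4_{-2,3}(1.6063) = +0.725091 -0.259487 = +0.465604
Attach z-rotation phases: D = e^{-i(-2)(3.4834)}·(+0.465604)·e^{-i(3)(3.3822)} = -0.465264+0.017785i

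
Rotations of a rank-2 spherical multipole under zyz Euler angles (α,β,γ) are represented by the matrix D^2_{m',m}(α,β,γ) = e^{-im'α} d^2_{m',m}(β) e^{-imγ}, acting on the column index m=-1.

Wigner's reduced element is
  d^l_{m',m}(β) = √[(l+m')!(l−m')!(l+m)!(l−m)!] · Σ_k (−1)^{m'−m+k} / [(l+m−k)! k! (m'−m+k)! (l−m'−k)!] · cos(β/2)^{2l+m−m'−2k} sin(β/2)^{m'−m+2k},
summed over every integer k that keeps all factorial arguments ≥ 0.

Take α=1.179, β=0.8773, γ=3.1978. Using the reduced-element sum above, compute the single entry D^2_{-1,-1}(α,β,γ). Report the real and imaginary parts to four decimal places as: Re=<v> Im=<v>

Split into d^2_{-1,-1}(β=0.8773) × two z-phases.
c=cos(0.8773/2)=0.905326, s=sin(0.8773/2)=0.424718; N=√[1·6·1·6]=6.000000
Admissible k: 0..1 (factorial args all ≥0)
  k=0: (−1)^0·6.0000/(6)·0.9053^4·0.4247^0 = +0.671769
  k=1: (−1)^1·6.0000/(2)·0.9053^2·0.4247^2 = -0.443539
d^2_{-1,-1}(0.8773) = +0.671769 -0.443539 = +0.228230
Phases: e^{-i·(-1)·1.179}=+0.381849+0.924225i, e^{-i·(-1)·3.1978}=-0.998421-0.056178i ⇒ D=-0.075162-0.215498i

Re=-0.0752 Im=-0.2155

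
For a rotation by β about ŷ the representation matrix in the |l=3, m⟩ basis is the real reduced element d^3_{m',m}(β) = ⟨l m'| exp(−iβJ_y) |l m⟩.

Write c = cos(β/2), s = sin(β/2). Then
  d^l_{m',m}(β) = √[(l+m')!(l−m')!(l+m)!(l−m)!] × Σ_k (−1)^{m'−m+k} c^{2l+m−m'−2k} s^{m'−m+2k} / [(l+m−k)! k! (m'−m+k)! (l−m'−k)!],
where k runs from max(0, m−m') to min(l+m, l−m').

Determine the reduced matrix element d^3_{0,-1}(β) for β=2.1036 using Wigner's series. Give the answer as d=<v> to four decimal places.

d=-0.1082

d^3_{0,-1}(β=2.1036) via Wigner's sum:
c=cos(2.1036/2)=0.496009, s=sin(2.1036/2)=0.868317; N=√[6·6·2·24]=41.569219
k∈{0,1,2} keeps every argument non-negative
  k=0: (−1)^1·41.5692/(12)·0.4960^5·0.8683^1 = -0.090306
  k=1: (−1)^2·41.5692/(4)·0.4960^3·0.8683^3 = +0.830263
  k=2: (−1)^3·41.5692/(12)·0.4960^1·0.8683^5 = -0.848150
d^3_{0,-1}(2.1036) = -0.090306 +0.830263 -0.848150 = -0.108193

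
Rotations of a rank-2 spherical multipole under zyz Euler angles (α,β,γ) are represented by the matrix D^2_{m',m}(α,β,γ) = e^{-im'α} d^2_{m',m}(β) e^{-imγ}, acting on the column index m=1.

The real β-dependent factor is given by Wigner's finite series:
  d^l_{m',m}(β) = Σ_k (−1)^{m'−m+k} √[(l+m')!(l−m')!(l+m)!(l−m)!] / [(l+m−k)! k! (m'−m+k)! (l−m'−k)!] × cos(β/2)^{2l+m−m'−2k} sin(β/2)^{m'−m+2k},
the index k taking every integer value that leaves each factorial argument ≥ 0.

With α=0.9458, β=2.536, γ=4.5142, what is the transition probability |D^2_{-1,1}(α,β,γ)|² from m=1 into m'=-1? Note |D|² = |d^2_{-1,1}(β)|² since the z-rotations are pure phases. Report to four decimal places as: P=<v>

P=0.3446

D^2_{-1,1}(0.9458,2.536,4.5142) = e^{-i·-1·0.9458}·d^2_{-1,1}(2.536)·e^{-i·1·4.5142}. Compute d first:
c=cos(2.536/2)=0.298190, s=sin(2.536/2)=0.954506; N=√[1·6·6·1]=6.000000
The bounds max(0,m−m')=2 and min(l+m,l−m')=3 give 2 terms
  k=2: (−1)^0·6.0000/(2)·0.2982^2·0.9545^2 = +0.243034
  k=3: (−1)^1·6.0000/(6)·0.2982^0·0.9545^4 = -0.830071
d^2_{-1,1}(2.536) = +0.243034 -0.830071 = -0.587038
|D^2_{-1,1}|² = |d^2_{-1,1}(β)|² = (-0.587038)² = 0.344613 (the z-rotation phases have unit modulus)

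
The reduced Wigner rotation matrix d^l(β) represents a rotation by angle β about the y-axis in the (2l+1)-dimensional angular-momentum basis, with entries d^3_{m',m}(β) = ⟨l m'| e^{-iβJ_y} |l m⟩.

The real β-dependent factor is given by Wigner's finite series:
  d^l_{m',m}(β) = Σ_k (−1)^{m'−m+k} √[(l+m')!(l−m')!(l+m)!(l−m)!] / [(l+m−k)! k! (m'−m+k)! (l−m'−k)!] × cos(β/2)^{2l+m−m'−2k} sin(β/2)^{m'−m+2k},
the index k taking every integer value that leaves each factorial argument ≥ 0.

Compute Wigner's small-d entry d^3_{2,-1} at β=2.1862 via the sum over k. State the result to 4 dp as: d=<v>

d^3_{2,-1}(β=2.1862) via Wigner's sum:
With c≡cos(β/2)=0.459735 and s≡sin(β/2)=0.888056, N=[120·1·2·24]^{1/2}=75.894664
Admissible k: 0..1 (factorial args all ≥0)
  k=0: (−1)^3·75.8947/(12)·0.4597^3·0.8881^3 = -0.430401
  k=1: (−1)^4·75.8947/(24)·0.4597^1·0.8881^5 = +0.802989
d^3_{2,-1}(2.1862) = -0.430401 +0.802989 = +0.372589

d=0.3726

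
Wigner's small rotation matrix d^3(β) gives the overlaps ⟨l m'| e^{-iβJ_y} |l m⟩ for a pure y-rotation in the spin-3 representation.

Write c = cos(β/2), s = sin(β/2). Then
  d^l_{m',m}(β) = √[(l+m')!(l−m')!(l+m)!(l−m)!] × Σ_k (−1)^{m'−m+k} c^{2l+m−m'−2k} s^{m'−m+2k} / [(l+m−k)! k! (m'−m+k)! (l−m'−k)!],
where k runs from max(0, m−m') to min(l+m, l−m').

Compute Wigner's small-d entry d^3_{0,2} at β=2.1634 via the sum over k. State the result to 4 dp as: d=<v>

d^3_{0,2}(β=2.1634) via Wigner's sum:
With c≡cos(β/2)=0.469828 and s≡sin(β/2)=0.882758, N=[6·6·120·1]^{1/2}=65.726707
k: max(0,(2)−(0))=2 … min(3+(2),3−(0))=3
  k=2: (−1)^0·65.7267/(12)·0.4698^4·0.8828^2 = +0.207970
  k=3: (−1)^1·65.7267/(12)·0.4698^2·0.8828^4 = -0.734185
d^3_{0,2}(2.1634) = +0.207970 -0.734185 = -0.526215

d=-0.5262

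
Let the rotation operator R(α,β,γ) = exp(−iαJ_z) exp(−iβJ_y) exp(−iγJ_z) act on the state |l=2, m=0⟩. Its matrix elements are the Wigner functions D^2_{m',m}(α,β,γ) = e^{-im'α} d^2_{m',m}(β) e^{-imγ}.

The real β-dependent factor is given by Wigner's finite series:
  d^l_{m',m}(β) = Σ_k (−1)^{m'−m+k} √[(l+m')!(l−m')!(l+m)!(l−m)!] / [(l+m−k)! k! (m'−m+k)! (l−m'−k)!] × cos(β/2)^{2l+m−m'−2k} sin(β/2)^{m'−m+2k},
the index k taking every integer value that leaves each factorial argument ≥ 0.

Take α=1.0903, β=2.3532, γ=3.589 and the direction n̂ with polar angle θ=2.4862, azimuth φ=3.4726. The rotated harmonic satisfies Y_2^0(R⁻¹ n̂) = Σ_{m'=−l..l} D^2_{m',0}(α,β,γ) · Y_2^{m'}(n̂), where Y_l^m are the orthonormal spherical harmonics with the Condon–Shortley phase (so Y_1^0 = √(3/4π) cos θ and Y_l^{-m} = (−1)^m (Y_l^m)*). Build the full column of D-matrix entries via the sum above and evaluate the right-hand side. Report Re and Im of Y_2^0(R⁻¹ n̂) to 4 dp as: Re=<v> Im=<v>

Need the full column D^2_{m',0} for m'=−2..2 at α=1.0903, β=2.3532, γ=3.589.
cos(β/2)=0.384066, sin(β/2)=0.923306
d^2_{-2,0}: single k=2 term ⇒ +0.308020;  D = -0.176405+0.252503i
d^2_{-1,0}: k∈[1..2] ⇒ +0.128127 -0.740488 = -0.612361;  D = -0.283045-0.543021i
d^2_{0,0}: k∈[0..2] ⇒ +0.021758 -0.502994 +0.726744 = +0.245508;  D = +0.245508+0.000000i
d^2_{1,0}: k∈[0..1] ⇒ -0.128127 +0.740488 = +0.612361;  D = +0.283045-0.543021i
d^2_{2,0}: single k=0 term ⇒ +0.308020;  D = -0.176405-0.252503i
Y_2^{m'}(θ=2.4862,φ=3.4726) and Σ D·Y over m':
  (-0.1764+0.2525i)·(+0.1132-0.0882i)  (-0.2830-0.5430i)·(+0.3530-0.1213i)  (+0.2455+0.0000i)·(+0.2793+0.0000i)  (+0.2830-0.5430i)·(-0.3530-0.1213i)  (-0.1764-0.2525i)·(+0.1132+0.0882i)
Y_2^0(R⁻¹ n̂) = -0.258412+0.000000i

Re=-0.2584 Im=0.0000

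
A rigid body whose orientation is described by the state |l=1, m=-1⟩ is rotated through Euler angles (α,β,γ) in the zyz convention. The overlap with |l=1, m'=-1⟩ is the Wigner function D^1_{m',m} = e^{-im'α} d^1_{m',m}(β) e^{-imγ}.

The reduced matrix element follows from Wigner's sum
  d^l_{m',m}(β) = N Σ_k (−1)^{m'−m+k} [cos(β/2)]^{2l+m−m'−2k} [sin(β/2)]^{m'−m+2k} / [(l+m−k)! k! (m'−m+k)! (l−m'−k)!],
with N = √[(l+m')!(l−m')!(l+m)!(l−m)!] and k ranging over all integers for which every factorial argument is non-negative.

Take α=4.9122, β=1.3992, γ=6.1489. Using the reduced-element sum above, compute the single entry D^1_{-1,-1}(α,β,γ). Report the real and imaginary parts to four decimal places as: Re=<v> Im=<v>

Re=0.0383 Im=-0.5841

Split into d^1_{-1,-1}(β=1.3992) × two z-phases.
c=cos(1.3992/2)=0.765100, s=sin(1.3992/2)=0.643912; N=√[1·2·1·2]=2.000000
Admissible k: 0..0 (factorial args all ≥0)
  k=0: (−1)^0·2.0000/(2)·0.7651^2·0.6439^0 = +0.585378
d^1_{-1,-1}(1.3992) = +0.585378
D = (+0.198484-0.980104i)·(+0.585378)·(+0.990997-0.133882i) = +0.038330-0.584121i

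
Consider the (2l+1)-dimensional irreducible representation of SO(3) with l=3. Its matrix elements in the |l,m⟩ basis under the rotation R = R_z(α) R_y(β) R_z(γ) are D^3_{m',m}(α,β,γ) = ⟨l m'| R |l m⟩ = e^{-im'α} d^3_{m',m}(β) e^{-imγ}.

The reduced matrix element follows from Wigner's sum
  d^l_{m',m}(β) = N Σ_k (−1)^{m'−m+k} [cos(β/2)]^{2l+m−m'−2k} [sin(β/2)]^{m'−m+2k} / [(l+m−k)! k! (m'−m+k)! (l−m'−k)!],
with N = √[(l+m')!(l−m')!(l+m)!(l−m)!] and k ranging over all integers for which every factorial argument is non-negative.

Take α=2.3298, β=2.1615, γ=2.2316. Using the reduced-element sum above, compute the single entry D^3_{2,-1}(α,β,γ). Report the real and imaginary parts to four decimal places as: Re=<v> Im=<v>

Split into d^3_{2,-1}(β=2.1615) × two z-phases.
c=cos(2.1615/2)=0.470667, s=sin(2.1615/2)=0.882311; N=√[120·1·2·24]=75.894664
The bounds max(0,m−m')=0 and min(l+m,l−m')=1 give 2 terms
  k=0: (−1)^3·75.8947/(12)·0.4707^3·0.8823^3 = -0.452935
  k=1: (−1)^4·75.8947/(24)·0.4707^1·0.8823^5 = +0.795833
d^3_{2,-1}(2.1615) = -0.452935 +0.795833 = +0.342898
Attach z-rotation phases: D = e^{-i(2)(2.3298)}·(+0.342898)·e^{-i(-1)(2.2316)} = -0.259236-0.224446i

Re=-0.2592 Im=-0.2244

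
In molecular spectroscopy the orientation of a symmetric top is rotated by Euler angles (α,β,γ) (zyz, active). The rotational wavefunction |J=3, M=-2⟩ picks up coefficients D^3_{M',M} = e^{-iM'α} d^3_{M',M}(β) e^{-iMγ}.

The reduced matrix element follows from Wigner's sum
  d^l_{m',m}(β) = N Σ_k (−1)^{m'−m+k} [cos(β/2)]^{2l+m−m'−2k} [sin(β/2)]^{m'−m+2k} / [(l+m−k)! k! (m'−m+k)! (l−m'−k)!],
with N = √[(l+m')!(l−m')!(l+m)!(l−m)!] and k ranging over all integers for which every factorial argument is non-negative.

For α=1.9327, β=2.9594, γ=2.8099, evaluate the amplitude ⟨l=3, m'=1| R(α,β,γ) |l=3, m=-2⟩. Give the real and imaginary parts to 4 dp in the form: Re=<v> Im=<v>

Re=-0.2368 Im=-0.1438

First d^3_{1,-2}(β=2.9594), then the phase factors e^{-i(1)α} and e^{-i(-2)γ}:
c=cos(2.9594/2)=0.090970, s=sin(2.9594/2)=0.995854; N=√[24·2·1·120]=75.894664
Admissible k: 0..1 (factorial args all ≥0)
  k=0: (−1)^3·75.8947/(12)·0.0910^3·0.9959^3 = -0.004702
  k=1: (−1)^4·75.8947/(24)·0.0910^1·0.9959^5 = +0.281759
d^3_{1,-2}(2.9594) = -0.004702 +0.281759 = +0.277056
Phases: e^{-i·(1)·1.9327}=-0.354055-0.935225i, e^{-i·(-2)·2.8099}=+0.787912-0.615788i ⇒ D=-0.236846-0.143751i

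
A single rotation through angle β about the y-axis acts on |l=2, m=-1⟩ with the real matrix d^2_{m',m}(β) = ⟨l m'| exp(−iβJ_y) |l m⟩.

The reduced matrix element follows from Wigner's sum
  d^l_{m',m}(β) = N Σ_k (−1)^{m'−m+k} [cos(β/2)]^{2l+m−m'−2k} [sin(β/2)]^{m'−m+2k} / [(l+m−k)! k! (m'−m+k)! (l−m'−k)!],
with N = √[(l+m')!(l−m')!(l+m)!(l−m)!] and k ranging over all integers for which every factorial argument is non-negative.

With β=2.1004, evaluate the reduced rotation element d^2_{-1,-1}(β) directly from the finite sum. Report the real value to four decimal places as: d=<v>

d=-0.4974

d^2_{-1,-1}(β=2.1004) via Wigner's sum:
Half-angle: c=0.497398, s=0.867523. N=√(1·6·1·6)=6.000000
k: max(0,(-1)−(-1))=0 … min(2+(-1),2−(-1))=1
  k=0: (−1)^0·6.0000/(6)·0.4974^4·0.8675^0 = +0.061209
  k=1: (−1)^1·6.0000/(2)·0.4974^2·0.8675^2 = -0.558586
d^2_{-1,-1}(2.1004) = +0.061209 -0.558586 = -0.497377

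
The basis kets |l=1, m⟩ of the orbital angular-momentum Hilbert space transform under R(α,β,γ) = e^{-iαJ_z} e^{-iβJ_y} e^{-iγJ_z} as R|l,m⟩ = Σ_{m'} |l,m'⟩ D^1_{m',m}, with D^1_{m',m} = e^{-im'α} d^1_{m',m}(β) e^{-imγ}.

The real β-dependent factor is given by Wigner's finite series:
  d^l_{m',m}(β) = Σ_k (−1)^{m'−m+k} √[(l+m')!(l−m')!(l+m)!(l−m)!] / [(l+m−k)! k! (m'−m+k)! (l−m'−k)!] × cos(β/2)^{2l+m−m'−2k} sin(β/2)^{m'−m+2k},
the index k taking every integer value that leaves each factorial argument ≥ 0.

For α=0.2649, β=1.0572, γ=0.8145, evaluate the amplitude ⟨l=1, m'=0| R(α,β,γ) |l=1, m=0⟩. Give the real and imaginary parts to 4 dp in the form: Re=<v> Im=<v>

Split into d^1_{0,0}(β=1.0572) × two z-phases.
c=cos(1.0572/2)=0.863514, s=sin(1.0572/2)=0.504325; N=√[1·1·1·1]=1.000000
The bounds max(0,m−m')=0 and min(l+m,l−m')=1 give 2 terms
  k=0: (−1)^0·1.0000/(1)·0.8635^2·0.5043^0 = +0.745656
  k=1: (−1)^1·1.0000/(1)·0.8635^0·0.5043^2 = -0.254344
d^1_{0,0}(1.0572) = +0.745656 -0.254344 = +0.491313
Attach z-rotation phases: D = e^{-i(0)(0.2649)}·(+0.491313)·e^{-i(0)(0.8145)} = +0.491313+0.000000i

Re=0.4913 Im=0.0000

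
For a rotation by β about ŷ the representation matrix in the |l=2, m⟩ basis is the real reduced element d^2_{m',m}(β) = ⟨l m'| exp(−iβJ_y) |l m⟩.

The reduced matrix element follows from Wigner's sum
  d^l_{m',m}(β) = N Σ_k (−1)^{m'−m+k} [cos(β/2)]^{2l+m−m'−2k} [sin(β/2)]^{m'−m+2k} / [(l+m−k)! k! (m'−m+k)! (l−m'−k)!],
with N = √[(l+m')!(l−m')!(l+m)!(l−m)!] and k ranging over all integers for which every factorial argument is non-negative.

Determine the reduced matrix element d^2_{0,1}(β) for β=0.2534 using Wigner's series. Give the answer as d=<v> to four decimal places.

d^2_{0,1}(β=0.2534) via Wigner's sum:
c=cos(0.2534/2)=0.991984, s=sin(0.2534/2)=0.126361; N=√[2·2·6·1]=4.898979
k: max(0,(1)−(0))=1 … min(2+(1),2−(0))=2
  k=1: (−1)^0·4.8990/(2)·0.9920^3·0.1264^1 = +0.302137
  k=2: (−1)^1·4.8990/(2)·0.9920^1·0.1264^3 = -0.004903
d^2_{0,1}(0.2534) = +0.302137 -0.004903 = +0.297235

d=0.2972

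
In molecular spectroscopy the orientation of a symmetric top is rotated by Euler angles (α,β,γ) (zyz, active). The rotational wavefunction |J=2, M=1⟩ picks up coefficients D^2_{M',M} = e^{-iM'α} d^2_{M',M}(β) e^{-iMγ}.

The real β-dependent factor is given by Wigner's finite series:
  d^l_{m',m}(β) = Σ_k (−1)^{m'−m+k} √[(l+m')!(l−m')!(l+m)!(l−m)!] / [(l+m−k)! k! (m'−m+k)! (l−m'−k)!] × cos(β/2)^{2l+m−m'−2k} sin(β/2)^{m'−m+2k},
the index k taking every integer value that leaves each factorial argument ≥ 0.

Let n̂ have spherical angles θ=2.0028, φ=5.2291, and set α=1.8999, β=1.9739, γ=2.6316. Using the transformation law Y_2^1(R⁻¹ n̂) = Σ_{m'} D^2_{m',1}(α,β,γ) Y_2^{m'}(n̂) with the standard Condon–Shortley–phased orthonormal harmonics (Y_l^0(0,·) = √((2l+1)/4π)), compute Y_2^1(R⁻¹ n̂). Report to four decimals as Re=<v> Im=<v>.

Re=-0.3673 Im=-0.1070

Need the full column D^2_{m',1} for m'=−2..2 at α=1.8999, β=1.9739, γ=2.6316.
cos(β/2)=0.551237, sin(β/2)=0.834349
d^2_{-2,1}: single k=3 term ⇒ +0.640341;  D = +0.250891+0.589143i
d^2_{-1,1}: k∈[2..3] ⇒ +0.634590 -0.484608 = +0.149983;  D = +0.111593-0.100209i
d^2_{0,1}: k∈[1..2] ⇒ +0.342325 -0.784254 = -0.441929;  D = +0.385693+0.215737i
d^2_{1,1}: k∈[0..1] ⇒ +0.092332 -0.634590 = -0.542258;  D = +0.097554-0.533410i
d^2_{2,1}: single k=0 term ⇒ -0.279507;  D = -0.276443+0.041276i
Y_2^{m'}(θ=2.0028,φ=5.2291) and Σ D·Y over m':
  (+0.2509+0.5891i)·(-0.1631+0.2737i)  (+0.1116-0.1002i)·(-0.1451-0.2554i)  (+0.3857+0.2157i)·(-0.1495+0.0000i)  (+0.0976-0.5334i)·(+0.1451-0.2554i)  (-0.2764+0.0413i)·(-0.1631-0.2737i)
Y_2^1(R⁻¹ n̂) = -0.367294-0.107026i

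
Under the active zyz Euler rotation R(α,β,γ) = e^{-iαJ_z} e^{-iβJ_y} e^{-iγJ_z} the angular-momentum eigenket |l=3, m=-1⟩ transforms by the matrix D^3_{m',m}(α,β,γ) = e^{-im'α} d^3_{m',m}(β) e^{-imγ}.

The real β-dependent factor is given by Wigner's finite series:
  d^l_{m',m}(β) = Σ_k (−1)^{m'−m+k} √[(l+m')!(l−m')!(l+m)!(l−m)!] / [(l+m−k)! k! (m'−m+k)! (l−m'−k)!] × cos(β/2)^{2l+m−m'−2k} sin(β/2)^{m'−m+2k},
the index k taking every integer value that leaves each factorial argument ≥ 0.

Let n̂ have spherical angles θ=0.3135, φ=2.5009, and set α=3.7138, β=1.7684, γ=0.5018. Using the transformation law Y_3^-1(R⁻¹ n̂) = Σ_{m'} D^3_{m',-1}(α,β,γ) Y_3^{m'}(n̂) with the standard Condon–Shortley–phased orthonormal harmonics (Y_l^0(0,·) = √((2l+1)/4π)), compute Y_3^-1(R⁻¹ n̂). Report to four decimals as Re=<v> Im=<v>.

Need the full column D^3_{m',-1} for m'=−3..3 at α=3.7138, β=1.7684, γ=0.5018.
cos(β/2)=0.633908, sin(β/2)=0.773408
d^3_{-3,-1}: single k=2 term ⇒ +0.374084;  D = +0.225683-0.298339i
d^3_{-2,-1}: k∈[1..2] ⇒ +0.250346 -0.745308 = -0.494962;  D = +0.037294-0.493555i
d^3_{-1,-1}: k∈[0..2] ⇒ +0.064887 -0.772705 +0.862659 = +0.154842;  D = -0.073798-0.136124i
d^3_{0,-1}: k∈[0..2] ⇒ -0.274241 +1.224666 -0.607660 = +0.342765;  D = +0.300508+0.164871i
d^3_{1,-1}: k∈[0..2] ⇒ +0.579529 -1.150212 +0.214019 = -0.356665;  D = +0.355781-0.025091i
d^3_{2,-1}: k∈[0..1] ⇒ -0.745308 +0.554715 = -0.190593;  D = -0.152575+0.114220i
d^3_{3,-1}: single k=0 term ⇒ +0.556844;  D = -0.194062+0.521934i
Y_3^{m'}(θ=0.3135,φ=2.5009) and Σ D·Y over m':
  (+0.2257-0.2983i)·(+0.0042-0.0115i)  (+0.0373-0.4936i)·(+0.0264+0.0886i)  (-0.0738-0.1361i)·(-0.2816-0.2100i)  (+0.3005+0.1649i)·(+0.5412+0.0000i)  (+0.3558-0.0251i)·(+0.2816-0.2100i)  (-0.1526+0.1142i)·(+0.0264-0.0886i)  (-0.1941+0.5219i)·(-0.0042-0.0115i)
Y_3^-1(R⁻¹ n̂) = +0.304899+0.064281i

Re=0.3049 Im=0.0643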